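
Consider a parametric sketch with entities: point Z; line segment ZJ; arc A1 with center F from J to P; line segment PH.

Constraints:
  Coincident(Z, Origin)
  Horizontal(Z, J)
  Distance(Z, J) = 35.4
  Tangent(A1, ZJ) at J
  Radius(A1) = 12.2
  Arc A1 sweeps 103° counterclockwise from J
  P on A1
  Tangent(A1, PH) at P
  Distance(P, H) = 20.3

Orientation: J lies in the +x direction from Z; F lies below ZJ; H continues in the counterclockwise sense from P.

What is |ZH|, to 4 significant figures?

44.66

Z is at the origin; ZJ is horizontal with |ZJ| = 35.4 and J on the +x side, so J = (35.40, 0.000). Tangency of A1 to ZJ means the radius FJ is perpendicular to ZJ, so F = J + (0, -12.2) = (35.40, -12.20). On A1, J sits at bearing 90° from F; a 103° counterclockwise sweep puts P at bearing 193°, so P = F + 12.2·(cos 193°, sin 193°) = (23.51, -14.94). The tangent condition forces FP to be normal to PH, so PH runs along (−sin 193°, cos 193°); with |PH| = 20.3, H = (28.08, -34.72). Then |ZH| = |H − Z| = 44.66.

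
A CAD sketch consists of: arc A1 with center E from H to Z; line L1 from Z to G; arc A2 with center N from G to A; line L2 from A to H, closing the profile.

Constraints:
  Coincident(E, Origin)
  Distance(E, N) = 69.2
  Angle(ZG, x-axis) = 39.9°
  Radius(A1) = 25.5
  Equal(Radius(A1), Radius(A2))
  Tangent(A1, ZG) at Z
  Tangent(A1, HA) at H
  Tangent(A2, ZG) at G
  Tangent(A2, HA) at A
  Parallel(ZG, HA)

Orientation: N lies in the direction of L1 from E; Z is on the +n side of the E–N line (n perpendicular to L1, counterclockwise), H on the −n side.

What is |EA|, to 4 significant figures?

73.75

The slot axis is L1's direction at 39.9°, so u = (cos 39.9°, sin 39.9°) = (0.7672, 0.6414) and n = (−sin 39.9°, cos 39.9°) = (-0.6414, 0.7672). E is at the origin and N lies 69.2 along u from E, so N = 69.2·u = (53.09, 44.39). Tangency of A1 to both parallel lines with radius 25.5 puts Z and H at E ± 25.5·n: Z = (-16.36, 19.56), H = (16.36, -19.56). Equal radii place G and A the same way about N: G = N + 25.5·n = (36.73, 63.95), A = N − 25.5·n = (69.44, 24.83). Then |EA| = |A − E| = 73.75.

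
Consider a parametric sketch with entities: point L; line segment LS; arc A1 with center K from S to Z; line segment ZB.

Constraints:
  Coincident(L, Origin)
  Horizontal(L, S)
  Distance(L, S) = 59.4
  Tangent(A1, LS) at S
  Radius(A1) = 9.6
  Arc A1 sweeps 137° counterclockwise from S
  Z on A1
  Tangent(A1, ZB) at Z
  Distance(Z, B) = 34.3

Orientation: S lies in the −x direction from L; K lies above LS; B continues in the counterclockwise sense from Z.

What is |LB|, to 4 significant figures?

87.61

L is at the origin; L and S share the same y with |LS| = 59.4 and S on the −x side, so S = (-59.40, 0.000). Since A1 is tangent to LS there, KS ⟂ LS, so K = S + (0, 9.6) = (-59.40, 9.600). On A1, S sits at bearing -90° from K; a 137° counterclockwise sweep puts Z at bearing 47°, so Z = K + 9.6·(cos 47°, sin 47°) = (-52.85, 16.62). The tangent condition forces KZ to be normal to ZB, so ZB runs along (−sin 47°, cos 47°); with |ZB| = 34.3, B = (-77.94, 40.01). Then |LB| = |B − L| = 87.61.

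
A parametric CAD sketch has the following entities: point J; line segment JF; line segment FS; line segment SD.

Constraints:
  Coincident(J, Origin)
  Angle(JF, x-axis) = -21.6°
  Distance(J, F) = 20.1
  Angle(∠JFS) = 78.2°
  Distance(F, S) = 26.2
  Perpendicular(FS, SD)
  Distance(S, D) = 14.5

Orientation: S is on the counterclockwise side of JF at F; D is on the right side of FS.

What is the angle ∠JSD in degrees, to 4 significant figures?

131.7°

J is at the origin; JF runs at -21.6° with length 20.1, so F = 20.1·(cos -21.6°, sin -21.6°) = (18.69, -7.399). ∠JFS = 78.2°, so FS runs at -21.6° + (180° − 78.2°) = 80.20° from the x-axis; with |FS| = 26.2, S = F + 26.2·(cos 80.20°, sin 80.20°) = (23.15, 18.42). FS ⟂ SD; with |SD| = 14.5 on the right of FS, D = S + 14.5·(0.9854, -0.1702) = (37.44, 15.95). Then cos ∠JSD = SJ·SD / (|SJ||SD|), giving 131.7°.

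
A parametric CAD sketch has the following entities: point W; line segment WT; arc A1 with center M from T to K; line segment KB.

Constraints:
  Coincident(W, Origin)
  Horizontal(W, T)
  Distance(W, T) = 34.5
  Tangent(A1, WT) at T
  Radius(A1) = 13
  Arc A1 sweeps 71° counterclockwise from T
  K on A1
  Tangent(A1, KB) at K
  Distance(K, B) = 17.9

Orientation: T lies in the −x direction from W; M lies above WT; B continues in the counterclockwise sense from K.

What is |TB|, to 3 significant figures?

31.4

W is at the origin; W and T share the same y with |WT| = 34.5 and T on the −x side, so T = (-34.5, 0.00). The tangent condition forces MT to be normal to WT, so M = T + (0, 13) = (-34.5, 13.0). On A1, T sits at bearing -90° from M; a 71° counterclockwise sweep puts K at bearing -19°, so K = M + 13.0·(cos -19°, sin -19°) = (-22.2, 8.77). Tangency of A1 to KB means the radius MK is perpendicular to KB, so KB runs along (−sin -19°, cos -19°); with |KB| = 17.9, B = (-16.4, 25.7). Then |TB| = |B − T| = 31.4.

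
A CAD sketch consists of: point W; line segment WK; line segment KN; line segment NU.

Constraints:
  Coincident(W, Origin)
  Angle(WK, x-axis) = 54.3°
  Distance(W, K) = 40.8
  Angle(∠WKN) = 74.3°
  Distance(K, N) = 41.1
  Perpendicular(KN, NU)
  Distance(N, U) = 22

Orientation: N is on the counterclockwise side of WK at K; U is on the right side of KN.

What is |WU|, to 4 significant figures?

68.25

W is at the origin; WK runs at 54.3° with length 40.8, so K = 40.8·(cos 54.3°, sin 54.3°) = (23.81, 33.13). ∠WKN = 74.3°, so KN runs at 54.3° + (180° − 74.3°) = 160.0° from the x-axis; with |KN| = 41.1, N = K + 41.1·(cos 160.0°, sin 160.0°) = (-14.81, 47.19). KN ⟂ NU; with |NU| = 22.0 on the right of KN, U = N + 22.0·(0.3420, 0.9397) = (-7.288, 67.86). Then |WU| = |U − W| = 68.25.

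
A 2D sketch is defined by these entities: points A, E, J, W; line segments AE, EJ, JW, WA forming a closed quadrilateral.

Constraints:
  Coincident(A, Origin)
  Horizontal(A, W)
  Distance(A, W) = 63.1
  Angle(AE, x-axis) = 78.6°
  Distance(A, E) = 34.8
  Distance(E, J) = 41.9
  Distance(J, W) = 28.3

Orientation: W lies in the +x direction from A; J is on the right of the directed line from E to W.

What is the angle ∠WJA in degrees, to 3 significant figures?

169°

Checks: |EJ| = 41.90 ✓; |JW| = 28.30 ✓.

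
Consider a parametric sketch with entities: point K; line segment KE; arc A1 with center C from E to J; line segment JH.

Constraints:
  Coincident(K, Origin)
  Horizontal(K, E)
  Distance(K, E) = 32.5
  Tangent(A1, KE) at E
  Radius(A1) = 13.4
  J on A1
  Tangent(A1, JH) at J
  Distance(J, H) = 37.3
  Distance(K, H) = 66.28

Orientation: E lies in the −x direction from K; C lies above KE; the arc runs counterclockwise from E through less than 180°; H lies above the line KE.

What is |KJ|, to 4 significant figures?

29.46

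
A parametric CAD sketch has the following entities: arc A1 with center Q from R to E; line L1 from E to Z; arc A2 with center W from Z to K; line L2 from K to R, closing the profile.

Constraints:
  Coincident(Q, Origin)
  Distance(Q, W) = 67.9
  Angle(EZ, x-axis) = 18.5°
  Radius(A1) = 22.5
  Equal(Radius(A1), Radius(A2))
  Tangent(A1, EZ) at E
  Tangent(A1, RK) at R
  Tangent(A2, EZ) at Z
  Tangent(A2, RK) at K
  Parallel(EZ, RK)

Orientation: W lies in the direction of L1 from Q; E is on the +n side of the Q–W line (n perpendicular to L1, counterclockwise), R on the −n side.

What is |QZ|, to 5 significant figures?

71.531

The slot axis is L1's direction at 18.5°, so u = (cos 18.5°, sin 18.5°) = (0.94832, 0.31730) and n = (−sin 18.5°, cos 18.5°) = (-0.31730, 0.94832). Q is at the origin and W lies 67.9 along u from Q, so W = 67.9·u = (64.391, 21.545). Tangency of A1 to both parallel lines with radius 22.5 puts E and R at Q ± 22.5·n: E = (-7.1394, 21.337), R = (7.1394, -21.337). Equal radii place Z and K the same way about W: Z = W + 22.5·n = (57.252, 42.882), K = W − 22.5·n = (71.531, 0.20770). Then |QZ| = |Z − Q| = 71.531.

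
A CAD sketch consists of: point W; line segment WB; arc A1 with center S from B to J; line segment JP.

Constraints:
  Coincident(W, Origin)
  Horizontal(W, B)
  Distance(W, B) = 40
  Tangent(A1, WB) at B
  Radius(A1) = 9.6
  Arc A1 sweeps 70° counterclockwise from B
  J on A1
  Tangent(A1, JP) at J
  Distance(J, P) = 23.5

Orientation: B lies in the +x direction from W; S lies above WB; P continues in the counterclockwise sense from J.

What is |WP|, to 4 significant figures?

63.74

W is at the origin; W and B share the same y with |WB| = 40.0 and B on the +x side, so B = (40.00, 0.000). A1 meets WB tangentially, so SB is at right angles to WB, so S = B + (0, 9.6) = (40.00, 9.600). On A1, B sits at bearing -90° from S; a 70° counterclockwise sweep puts J at bearing -20°, so J = S + 9.6·(cos -20°, sin -20°) = (49.02, 6.317). Since A1 is tangent to JP there, SJ ⟂ JP, so JP runs along (−sin -20°, cos -20°); with |JP| = 23.5, P = (57.06, 28.40). Then |WP| = |P − W| = 63.74.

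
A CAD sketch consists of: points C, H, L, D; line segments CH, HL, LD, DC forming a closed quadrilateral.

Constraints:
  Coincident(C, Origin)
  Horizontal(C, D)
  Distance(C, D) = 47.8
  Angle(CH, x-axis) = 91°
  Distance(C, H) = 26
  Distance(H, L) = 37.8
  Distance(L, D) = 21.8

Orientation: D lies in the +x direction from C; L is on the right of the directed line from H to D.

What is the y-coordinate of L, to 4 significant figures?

-0.9829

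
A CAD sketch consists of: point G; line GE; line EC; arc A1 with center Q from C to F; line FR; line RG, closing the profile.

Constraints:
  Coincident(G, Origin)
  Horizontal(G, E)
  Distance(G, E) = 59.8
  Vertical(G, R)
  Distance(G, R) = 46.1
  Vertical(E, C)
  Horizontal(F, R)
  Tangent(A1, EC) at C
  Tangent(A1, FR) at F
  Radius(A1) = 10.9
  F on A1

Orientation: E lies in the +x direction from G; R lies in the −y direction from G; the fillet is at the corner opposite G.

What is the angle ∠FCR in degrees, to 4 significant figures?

34.67°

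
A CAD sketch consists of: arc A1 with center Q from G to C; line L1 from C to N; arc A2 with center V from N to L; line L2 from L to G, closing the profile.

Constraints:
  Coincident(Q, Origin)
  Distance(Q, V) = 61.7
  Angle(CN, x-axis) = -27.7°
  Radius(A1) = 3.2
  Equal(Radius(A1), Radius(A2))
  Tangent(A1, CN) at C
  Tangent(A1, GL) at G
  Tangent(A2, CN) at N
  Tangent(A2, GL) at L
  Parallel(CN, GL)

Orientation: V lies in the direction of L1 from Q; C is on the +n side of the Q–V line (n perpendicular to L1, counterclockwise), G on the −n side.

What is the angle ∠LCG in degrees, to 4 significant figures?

84.08°

The slot axis is L1's direction at -27.7°, so u = (cos -27.7°, sin -27.7°) = (0.8854, -0.4648) and n = (−sin -27.7°, cos -27.7°) = (0.4648, 0.8854). Q is at the origin and V lies 61.7 along u from Q, so V = 61.7·u = (54.63, -28.68). Tangency of A1 to both parallel lines with radius 3.2 puts C and G at Q ± 3.2·n: C = (1.487, 2.833), G = (-1.487, -2.833). Equal radii place N and L the same way about V: N = V + 3.2·n = (56.12, -25.85), L = V − 3.2·n = (53.14, -31.51). Then cos ∠LCG = CL·CG / (|CL||CG|), giving 84.08°.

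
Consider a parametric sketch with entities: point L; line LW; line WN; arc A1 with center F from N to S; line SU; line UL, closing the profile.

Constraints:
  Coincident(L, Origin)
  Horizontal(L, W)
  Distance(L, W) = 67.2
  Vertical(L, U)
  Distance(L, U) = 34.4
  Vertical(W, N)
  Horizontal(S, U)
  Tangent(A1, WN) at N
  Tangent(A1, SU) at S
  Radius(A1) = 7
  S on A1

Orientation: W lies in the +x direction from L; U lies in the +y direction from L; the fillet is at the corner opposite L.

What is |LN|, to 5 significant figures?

72.571

L is at the origin; L and W share the same y with |LW| = 67.2 and W on the +x side, so W = (67.200, 0.0000). L and U share the same x with |LU| = 34.4 and U on the +y side, so U = (0.0000, 34.400). The virtual corner opposite L is at (67.200, 34.400). The tangent condition forces FN to be normal to WN and tangency of A1 to SU means the radius FS is perpendicular to SU, with radius 7.0, so the center F sits 7.0 in from both sides at F = (60.200, 27.400). That places the tangent points at N = (67.200, 27.400) on WN and S = (60.200, 34.400) on SU. Then |LN| = |N − L| = 72.571.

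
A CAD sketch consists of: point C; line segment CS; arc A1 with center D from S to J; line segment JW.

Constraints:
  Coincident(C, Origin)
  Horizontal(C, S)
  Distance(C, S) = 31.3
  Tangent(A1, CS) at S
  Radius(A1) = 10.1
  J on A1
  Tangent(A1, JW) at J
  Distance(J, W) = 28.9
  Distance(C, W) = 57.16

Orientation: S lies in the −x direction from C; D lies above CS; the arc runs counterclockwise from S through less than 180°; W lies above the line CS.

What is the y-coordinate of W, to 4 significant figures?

38.79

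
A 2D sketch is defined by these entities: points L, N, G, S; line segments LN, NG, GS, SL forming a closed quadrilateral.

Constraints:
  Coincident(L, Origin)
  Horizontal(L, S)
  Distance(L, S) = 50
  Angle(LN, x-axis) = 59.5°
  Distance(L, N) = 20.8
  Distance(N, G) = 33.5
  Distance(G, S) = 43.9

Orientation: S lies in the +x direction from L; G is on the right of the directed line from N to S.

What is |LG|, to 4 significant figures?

17.93

Checks: |NG| = 33.50 ✓; |GS| = 43.90 ✓.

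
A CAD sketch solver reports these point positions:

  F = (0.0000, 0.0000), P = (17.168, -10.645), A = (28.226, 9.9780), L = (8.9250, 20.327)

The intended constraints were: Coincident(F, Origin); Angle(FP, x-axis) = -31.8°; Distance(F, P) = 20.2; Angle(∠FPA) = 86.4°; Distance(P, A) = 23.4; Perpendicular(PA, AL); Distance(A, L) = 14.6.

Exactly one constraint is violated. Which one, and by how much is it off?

Distance(A, L) = 14.6 — off by 7.30.

F = (0.00, 0.00) ✓; FP at -31.80° ✓; |FP| = 20.20 ✓; ∠FPA = 86.40° ✓; |PA| = 23.40 ✓; ∠(PA, AL) = 90.00° ✓; |AL| = 21.90 ✗.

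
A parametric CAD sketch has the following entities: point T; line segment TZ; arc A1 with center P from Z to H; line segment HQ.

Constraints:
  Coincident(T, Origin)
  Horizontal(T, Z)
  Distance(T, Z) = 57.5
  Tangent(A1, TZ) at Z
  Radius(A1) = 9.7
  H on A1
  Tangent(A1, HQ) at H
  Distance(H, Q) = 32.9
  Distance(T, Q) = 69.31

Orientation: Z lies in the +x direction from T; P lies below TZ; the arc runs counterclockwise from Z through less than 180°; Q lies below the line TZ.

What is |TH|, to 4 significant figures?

49.29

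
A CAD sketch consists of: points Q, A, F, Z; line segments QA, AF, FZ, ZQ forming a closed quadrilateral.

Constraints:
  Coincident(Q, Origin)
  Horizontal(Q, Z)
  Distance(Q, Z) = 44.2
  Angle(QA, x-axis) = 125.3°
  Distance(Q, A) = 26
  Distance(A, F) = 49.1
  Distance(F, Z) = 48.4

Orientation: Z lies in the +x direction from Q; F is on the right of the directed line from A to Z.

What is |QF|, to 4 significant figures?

24.76

Q is at the origin; QZ is horizontal with |QZ| = 44.2 and Z in +x, so Z = (44.2, 0). QA runs at 125.3° with |QA| = 26.0, so A = (-15.02, 21.22). F is determined by |AF| = 49.1 and |FZ| = 48.4 together: it lies at the intersection of circle(A, 49.1) and circle(Z, 48.4). With |AZ| = 62.91, the foot of the radical line on AZ is 32.00 from A and the perpendicular offset is √(49.1² − 32.00²) = 37.24. Taking the right-of-AZ solution: F = (2.537, -24.63).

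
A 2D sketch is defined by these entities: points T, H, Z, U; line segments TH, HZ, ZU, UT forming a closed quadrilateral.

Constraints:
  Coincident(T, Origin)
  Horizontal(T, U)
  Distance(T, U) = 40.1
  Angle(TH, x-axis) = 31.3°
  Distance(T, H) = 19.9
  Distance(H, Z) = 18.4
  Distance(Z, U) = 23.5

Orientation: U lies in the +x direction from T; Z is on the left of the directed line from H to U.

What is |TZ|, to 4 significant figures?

38.22

T is at the origin; T and U share the same y with |TU| = 40.1 and U in +x, so U = (40.1, 0). TH runs at 31.3° with |TH| = 19.9, so H = (17.00, 10.34). Z is determined by |HZ| = 18.4 and |ZU| = 23.5 together: it lies at the intersection of circle(H, 18.4) and circle(U, 23.5). With |HU| = 25.30, the foot of the radical line on HU is 8.430 from H and the perpendicular offset is √(18.4² − 8.430²) = 16.36. Taking the left-of-HU solution: Z = (31.38, 21.82).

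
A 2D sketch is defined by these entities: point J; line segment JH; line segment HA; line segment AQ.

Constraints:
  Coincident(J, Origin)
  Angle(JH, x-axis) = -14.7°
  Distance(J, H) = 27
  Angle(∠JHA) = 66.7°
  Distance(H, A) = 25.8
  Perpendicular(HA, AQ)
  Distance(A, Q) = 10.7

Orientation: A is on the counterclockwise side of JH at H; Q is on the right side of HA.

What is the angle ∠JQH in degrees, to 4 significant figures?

44.40°

J is at the origin; JH runs at -14.7° with length 27.0, so H = 27.0·(cos -14.7°, sin -14.7°) = (26.12, -6.851). ∠JHA = 66.7°, so HA runs at -14.7° + (180° − 66.7°) = 98.60° from the x-axis; with |HA| = 25.8, A = H + 25.8·(cos 98.60°, sin 98.60°) = (22.26, 18.66). The perpendicularity gives AQ at right angles to HA; with |AQ| = 10.7 on the right of HA, Q = A + 10.7·(0.9888, 0.1495) = (32.84, 20.26). Then cos ∠JQH = QJ·QH / (|QJ||QH|), giving 44.40°.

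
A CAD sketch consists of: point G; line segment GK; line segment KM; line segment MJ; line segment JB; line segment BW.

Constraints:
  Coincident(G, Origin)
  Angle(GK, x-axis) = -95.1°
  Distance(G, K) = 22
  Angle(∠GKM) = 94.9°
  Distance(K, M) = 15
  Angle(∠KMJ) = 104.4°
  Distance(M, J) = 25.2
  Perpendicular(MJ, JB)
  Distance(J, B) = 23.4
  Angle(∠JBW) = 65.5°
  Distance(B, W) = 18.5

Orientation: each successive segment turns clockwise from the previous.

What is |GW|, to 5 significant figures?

10.583

MJ ⟂ JB, so JB runs at 14.200°; with |JB| = 23.4, B = (-0.45231, 8.3097). ∠JBW = 65.5° gives BW at -100.30° from the x-axis; with |BW| = 18.5, W = (-3.7601, -9.8922). Then |GW| = |W − G| = 10.583.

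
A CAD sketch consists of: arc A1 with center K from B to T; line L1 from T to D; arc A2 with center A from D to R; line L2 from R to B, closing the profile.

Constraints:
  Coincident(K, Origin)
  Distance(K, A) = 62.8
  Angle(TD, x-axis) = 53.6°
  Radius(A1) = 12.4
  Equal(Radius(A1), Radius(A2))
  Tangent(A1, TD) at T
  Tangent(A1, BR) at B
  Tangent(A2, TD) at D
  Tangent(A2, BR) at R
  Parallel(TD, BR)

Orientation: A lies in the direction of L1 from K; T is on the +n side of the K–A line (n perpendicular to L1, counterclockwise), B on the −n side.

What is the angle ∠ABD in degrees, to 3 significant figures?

10.4°

The slot axis is L1's direction at 53.6°, so u = (cos 53.6°, sin 53.6°) = (0.593, 0.805) and n = (−sin 53.6°, cos 53.6°) = (-0.805, 0.593). K is at the origin and A lies 62.8 along u from K, so A = 62.8·u = (37.3, 50.5). Tangency of A1 to both parallel lines with radius 12.4 puts T and B at K ± 12.4·n: T = (-9.98, 7.36), B = (9.98, -7.36). Equal radii place D and R the same way about A: D = A + 12.4·n = (27.3, 57.9), R = A − 12.4·n = (47.2, 43.2). Then cos ∠ABD = BA·BD / (|BA||BD|), giving 10.4°.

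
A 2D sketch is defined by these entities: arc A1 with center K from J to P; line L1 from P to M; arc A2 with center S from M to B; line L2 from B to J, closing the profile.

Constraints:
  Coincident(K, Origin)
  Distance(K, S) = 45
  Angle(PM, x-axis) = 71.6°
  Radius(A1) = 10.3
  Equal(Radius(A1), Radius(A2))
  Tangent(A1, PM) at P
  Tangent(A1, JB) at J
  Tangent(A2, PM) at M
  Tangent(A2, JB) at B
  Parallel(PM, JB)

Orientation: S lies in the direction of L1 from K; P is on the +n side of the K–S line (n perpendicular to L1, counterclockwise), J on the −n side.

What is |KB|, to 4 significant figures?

46.16

The slot axis is L1's direction at 71.6°, so u = (cos 71.6°, sin 71.6°) = (0.3156, 0.9489) and n = (−sin 71.6°, cos 71.6°) = (-0.9489, 0.3156). K is at the origin and S lies 45.0 along u from K, so S = 45.0·u = (14.20, 42.70). Tangency of A1 to both parallel lines with radius 10.3 puts P and J at K ± 10.3·n: P = (-9.773, 3.251), J = (9.773, -3.251). Equal radii place M and B the same way about S: M = S + 10.3·n = (4.431, 45.95), B = S − 10.3·n = (23.98, 39.45). Then |KB| = |B − K| = 46.16.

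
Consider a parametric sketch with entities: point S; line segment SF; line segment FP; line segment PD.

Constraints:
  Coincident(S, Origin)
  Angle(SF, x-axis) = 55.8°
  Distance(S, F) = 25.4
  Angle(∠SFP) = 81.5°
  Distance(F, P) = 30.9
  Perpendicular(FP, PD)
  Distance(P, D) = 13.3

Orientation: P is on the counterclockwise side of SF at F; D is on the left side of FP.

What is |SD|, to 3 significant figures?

29.6

∠SFP = 81.5°, so FP runs at 55.8° + (180° − 81.5°) = 154° from the x-axis; with |FP| = 30.9, P = F + 30.9·(cos 154°, sin 154°) = (-13.6, 34.4). The perpendicularity gives PD at right angles to FP; with |PD| = 13.3 on the left of FP, D = P + 13.3·(-0.434, -0.901) = (-19.3, 22.4). Then |SD| = |D − S| = 29.6.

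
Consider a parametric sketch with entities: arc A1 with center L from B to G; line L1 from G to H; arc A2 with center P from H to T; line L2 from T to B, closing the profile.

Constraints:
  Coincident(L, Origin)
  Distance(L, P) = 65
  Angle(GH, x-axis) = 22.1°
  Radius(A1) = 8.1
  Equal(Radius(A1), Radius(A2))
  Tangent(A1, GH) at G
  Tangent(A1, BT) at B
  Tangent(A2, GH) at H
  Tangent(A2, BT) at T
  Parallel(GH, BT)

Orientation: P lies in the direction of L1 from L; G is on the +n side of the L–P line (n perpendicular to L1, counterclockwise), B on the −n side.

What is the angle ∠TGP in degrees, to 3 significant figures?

6.89°

The slot axis is L1's direction at 22.1°, so u = (cos 22.1°, sin 22.1°) = (0.927, 0.376) and n = (−sin 22.1°, cos 22.1°) = (-0.376, 0.927). L is at the origin and P lies 65.0 along u from L, so P = 65.0·u = (60.2, 24.5). Tangency of A1 to both parallel lines with radius 8.1 puts G and B at L ± 8.1·n: G = (-3.05, 7.50), B = (3.05, -7.50). Equal radii place H and T the same way about P: H = P + 8.1·n = (57.2, 32.0), T = P − 8.1·n = (63.3, 16.9). Then cos ∠TGP = GT·GP / (|GT||GP|), giving 6.89°.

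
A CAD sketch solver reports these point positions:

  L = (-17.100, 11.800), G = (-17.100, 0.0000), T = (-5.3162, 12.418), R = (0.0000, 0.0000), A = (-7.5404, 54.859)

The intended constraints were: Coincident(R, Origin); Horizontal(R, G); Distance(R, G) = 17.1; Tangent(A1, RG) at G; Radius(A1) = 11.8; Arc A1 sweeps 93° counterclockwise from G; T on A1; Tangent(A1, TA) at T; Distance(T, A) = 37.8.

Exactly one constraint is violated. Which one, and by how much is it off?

Distance(T, A) = 37.8 — off by 4.70.

R = (0.00, 0.00) ✓; R.y = 0.00, G.y = 0.00 ✓; |RG| = 17.10 ✓; ∠(LG, GR) = 90.00° ✓; |LG| = 11.80 ✓; bearing(L→T) − bearing(L→G) = 93.00° ✓; |LT| = 11.80 ✓; ∠(LT, TA) = 90.00° ✓; |TA| = 42.50 ✗.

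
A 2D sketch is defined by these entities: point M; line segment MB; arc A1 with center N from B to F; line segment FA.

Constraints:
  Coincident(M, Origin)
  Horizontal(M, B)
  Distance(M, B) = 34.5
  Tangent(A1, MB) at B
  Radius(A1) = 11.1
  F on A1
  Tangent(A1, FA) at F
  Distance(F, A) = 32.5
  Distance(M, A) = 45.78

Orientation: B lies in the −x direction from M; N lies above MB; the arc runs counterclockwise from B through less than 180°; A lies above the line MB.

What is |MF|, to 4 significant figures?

25.37

M is at the origin; MB is horizontal with |MB| = 34.5 and B on the −x side, so B = (-34.50, 0.000). Tangency of A1 to MB means the radius NB is perpendicular to MB, so N = B + (0, 11.1) = (-34.50, 11.10). Since NF ⟂ FA (tangency), |NA| = √(11.1² + 32.5²) = 34.34 regardless of where F sits on A1. So A lies on both circle(M, 45.78) and circle(N, 34.34); the above-MB intersection is A = (-18.90, 41.70). F is the foot of the tangent from A: F = (-23.51, 9.525).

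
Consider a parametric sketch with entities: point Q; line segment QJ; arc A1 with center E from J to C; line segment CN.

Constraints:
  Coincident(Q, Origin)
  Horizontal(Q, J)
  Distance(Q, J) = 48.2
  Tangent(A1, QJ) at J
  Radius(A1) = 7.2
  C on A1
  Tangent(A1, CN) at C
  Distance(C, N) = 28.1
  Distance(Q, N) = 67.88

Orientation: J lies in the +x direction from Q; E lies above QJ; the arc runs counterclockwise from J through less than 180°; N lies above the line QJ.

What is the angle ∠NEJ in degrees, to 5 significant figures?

159.02°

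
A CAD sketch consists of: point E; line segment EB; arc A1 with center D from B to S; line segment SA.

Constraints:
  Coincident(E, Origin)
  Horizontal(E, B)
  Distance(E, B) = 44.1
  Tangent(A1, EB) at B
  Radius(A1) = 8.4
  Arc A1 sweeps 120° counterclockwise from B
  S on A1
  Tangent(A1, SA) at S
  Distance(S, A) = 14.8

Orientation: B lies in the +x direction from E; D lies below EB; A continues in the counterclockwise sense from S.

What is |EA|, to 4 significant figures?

51.01

E is at the origin; EB is horizontal with |EB| = 44.1 and B on the +x side, so B = (44.10, 0.000). Tangency of A1 to EB means the radius DB is perpendicular to EB, so D = B + (0, -8.4) = (44.10, -8.400). On A1, B sits at bearing 90° from D; a 120° counterclockwise sweep puts S at bearing 210°, so S = D + 8.4·(cos 210°, sin 210°) = (36.83, -12.60). Tangency of A1 to SA means the radius DS is perpendicular to SA, so SA runs along (−sin 210°, cos 210°); with |SA| = 14.8, A = (44.23, -25.42). Then |EA| = |A − E| = 51.01.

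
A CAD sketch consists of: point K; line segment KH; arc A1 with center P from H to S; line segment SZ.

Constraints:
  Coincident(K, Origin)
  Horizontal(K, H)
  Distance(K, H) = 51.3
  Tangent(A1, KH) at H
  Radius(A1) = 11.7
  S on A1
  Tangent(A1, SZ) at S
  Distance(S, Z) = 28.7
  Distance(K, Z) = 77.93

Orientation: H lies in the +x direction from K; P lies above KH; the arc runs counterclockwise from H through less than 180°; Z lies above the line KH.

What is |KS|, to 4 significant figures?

63.50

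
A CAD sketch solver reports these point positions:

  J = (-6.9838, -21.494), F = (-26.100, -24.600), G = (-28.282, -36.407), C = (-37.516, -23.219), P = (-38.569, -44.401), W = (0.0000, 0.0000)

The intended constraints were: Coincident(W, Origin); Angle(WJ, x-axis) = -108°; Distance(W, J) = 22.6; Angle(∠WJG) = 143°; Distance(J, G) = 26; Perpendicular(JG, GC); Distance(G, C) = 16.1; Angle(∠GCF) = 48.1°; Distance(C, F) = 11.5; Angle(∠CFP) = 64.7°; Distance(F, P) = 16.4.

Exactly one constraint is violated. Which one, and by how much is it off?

Distance(F, P) = 16.4 — off by 7.00.

W = (0.00, 0.00) ✓; WJ at -108.0° ✓; |WJ| = 22.60 ✓; ∠WJG = 143.0° ✓; |JG| = 26.00 ✓; ∠(JG, GC) = 90.00° ✓; |GC| = 16.10 ✓; ∠GCF = 48.10° ✓; |CF| = 11.50 ✓; ∠CFP = 64.70° ✓; |FP| = 23.40 ✗.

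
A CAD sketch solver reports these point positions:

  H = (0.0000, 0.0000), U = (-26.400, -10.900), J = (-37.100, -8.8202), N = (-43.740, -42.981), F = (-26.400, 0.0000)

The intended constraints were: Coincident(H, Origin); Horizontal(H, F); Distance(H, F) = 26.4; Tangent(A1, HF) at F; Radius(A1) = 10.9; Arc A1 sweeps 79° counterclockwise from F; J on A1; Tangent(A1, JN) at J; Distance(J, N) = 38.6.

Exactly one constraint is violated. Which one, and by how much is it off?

Distance(J, N) = 38.6 — off by 3.80.

H = (0.00, 0.00) ✓; H.y = 0.00, F.y = 0.00 ✓; |HF| = 26.40 ✓; ∠(UF, FH) = 90.00° ✓; |UF| = 10.90 ✓; bearing(U→J) − bearing(U→F) = 79.00° ✓; |UJ| = 10.90 ✓; ∠(UJ, JN) = 90.00° ✓; |JN| = 34.80 ✗.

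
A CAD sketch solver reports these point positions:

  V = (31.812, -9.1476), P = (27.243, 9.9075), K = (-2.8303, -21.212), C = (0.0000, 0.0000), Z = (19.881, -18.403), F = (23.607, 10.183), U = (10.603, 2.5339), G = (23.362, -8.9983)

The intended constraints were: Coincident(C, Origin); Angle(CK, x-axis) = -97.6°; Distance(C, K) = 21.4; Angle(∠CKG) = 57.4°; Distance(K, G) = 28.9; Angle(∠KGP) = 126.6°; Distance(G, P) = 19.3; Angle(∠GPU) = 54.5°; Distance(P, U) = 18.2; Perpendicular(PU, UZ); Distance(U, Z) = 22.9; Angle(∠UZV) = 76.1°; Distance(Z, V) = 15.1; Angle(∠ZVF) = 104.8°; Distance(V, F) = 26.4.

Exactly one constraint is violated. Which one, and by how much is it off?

Distance(V, F) = 26.4 — off by 5.40.

C = (0.00, 0.00) ✓; CK at -97.60° ✓; |CK| = 21.40 ✓; ∠CKG = 57.40° ✓; |KG| = 28.90 ✓; ∠KGP = 126.6° ✓; |GP| = 19.30 ✓; ∠GPU = 54.50° ✓; |PU| = 18.20 ✓; ∠(PU, UZ) = 90.00° ✓; |UZ| = 22.90 ✓; ∠UZV = 76.10° ✓; |ZV| = 15.10 ✓; ∠ZVF = 104.8° ✓; |VF| = 21.00 ✗.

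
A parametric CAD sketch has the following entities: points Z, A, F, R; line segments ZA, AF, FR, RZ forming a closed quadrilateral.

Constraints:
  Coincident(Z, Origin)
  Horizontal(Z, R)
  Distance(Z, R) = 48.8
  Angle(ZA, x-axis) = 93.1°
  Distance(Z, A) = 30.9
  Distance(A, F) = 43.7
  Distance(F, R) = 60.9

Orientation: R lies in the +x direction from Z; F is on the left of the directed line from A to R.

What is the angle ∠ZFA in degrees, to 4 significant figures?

21.90°

Checks: |AF| = 43.70 ✓; |FR| = 60.90 ✓.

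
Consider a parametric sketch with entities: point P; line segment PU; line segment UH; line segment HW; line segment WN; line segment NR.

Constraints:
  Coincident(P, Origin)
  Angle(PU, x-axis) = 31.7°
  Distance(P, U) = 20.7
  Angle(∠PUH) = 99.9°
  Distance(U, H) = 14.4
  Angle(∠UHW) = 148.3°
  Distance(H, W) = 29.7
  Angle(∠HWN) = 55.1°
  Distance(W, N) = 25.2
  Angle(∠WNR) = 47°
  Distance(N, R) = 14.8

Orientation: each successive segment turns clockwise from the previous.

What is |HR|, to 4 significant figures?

13.67

∠HWN = 55.1° gives WN at 155.0° from the x-axis; with |WN| = 25.2, N = (9.440, -18.50). ∠WNR = 47.0° gives NR at 22.00° from the x-axis; with |NR| = 14.8, R = (23.16, -12.95). Then |HR| = |R − H| = 13.67.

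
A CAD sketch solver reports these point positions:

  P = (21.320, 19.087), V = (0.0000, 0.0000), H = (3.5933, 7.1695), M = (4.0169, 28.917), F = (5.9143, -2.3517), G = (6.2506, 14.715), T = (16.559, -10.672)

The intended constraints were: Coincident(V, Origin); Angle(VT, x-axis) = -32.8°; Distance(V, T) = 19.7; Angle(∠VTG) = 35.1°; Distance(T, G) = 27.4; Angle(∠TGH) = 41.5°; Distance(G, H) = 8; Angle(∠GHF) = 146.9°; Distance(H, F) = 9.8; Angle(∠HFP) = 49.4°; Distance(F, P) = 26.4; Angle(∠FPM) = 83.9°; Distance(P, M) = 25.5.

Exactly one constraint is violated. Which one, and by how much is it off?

Distance(P, M) = 25.5 — off by 5.60.

V = (0.00, 0.00) ✓; VT at -32.80° ✓; |VT| = 19.70 ✓; ∠VTG = 35.10° ✓; |TG| = 27.40 ✓; ∠TGH = 41.50° ✓; |GH| = 8.000 ✓; ∠GHF = 146.9° ✓; |HF| = 9.800 ✓; ∠HFP = 49.40° ✓; |FP| = 26.40 ✓; ∠FPM = 83.90° ✓; |PM| = 19.90 ✗.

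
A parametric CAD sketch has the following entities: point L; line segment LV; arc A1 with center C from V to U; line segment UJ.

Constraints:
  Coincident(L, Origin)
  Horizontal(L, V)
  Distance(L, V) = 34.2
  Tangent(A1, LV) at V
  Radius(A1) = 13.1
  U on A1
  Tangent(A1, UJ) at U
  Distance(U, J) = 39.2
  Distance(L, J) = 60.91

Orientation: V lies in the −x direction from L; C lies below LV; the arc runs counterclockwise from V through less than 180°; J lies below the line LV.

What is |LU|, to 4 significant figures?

49.67

L is at the origin; L and V share the same y with |LV| = 34.2 and V on the −x side, so V = (-34.20, 0.000). Tangency of A1 to LV means the radius CV is perpendicular to LV, so C = V + (0, -13.1) = (-34.20, -13.10). Since CU ⟂ UJ (tangency), |CJ| = √(13.1² + 39.2²) = 41.33 regardless of where U sits on A1. So J lies on both circle(L, 60.91) and circle(C, 41.33); the below-LV intersection is J = (-28.19, -53.99). U is the foot of the tangent from J: U = (-45.89, -19.01).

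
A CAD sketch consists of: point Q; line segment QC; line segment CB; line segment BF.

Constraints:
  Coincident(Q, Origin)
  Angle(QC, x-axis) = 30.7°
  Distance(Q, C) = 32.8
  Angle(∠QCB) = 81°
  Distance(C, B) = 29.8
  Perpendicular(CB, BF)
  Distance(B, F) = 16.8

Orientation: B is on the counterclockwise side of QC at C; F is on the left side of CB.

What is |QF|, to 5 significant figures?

29.186

Q is at the origin; QC runs at 30.7° with length 32.8, so C = 32.8·(cos 30.7°, sin 30.7°) = (28.203, 16.746). ∠QCB = 81.0°, so CB runs at 30.7° + (180° − 81.0°) = 129.70° from the x-axis; with |CB| = 29.8, B = C + 29.8·(cos 129.70°, sin 129.70°) = (9.1679, 39.674). CB ⟂ BF; with |BF| = 16.8 on the left of CB, F = B + 16.8·(-0.76940, -0.63877) = (-3.7580, 28.943). Then |QF| = |F − Q| = 29.186.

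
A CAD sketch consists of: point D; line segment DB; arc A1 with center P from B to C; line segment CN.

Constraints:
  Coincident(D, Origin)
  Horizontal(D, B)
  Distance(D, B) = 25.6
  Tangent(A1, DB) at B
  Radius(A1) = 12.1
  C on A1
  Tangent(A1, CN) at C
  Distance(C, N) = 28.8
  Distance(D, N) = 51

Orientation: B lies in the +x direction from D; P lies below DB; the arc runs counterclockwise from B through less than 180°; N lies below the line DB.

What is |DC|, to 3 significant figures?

22.6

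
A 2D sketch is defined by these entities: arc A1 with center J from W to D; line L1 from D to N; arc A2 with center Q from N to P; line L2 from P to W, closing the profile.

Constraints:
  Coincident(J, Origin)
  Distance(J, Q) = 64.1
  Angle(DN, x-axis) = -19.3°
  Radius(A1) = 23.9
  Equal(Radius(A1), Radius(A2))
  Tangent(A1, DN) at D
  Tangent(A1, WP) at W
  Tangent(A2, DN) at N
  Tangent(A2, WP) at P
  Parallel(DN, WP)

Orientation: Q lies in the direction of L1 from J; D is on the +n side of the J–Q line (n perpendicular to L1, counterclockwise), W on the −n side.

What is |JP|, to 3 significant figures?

68.4

The slot axis is L1's direction at -19.3°, so u = (cos -19.3°, sin -19.3°) = (0.944, -0.331) and n = (−sin -19.3°, cos -19.3°) = (0.331, 0.944). J is at the origin and Q lies 64.1 along u from J, so Q = 64.1·u = (60.5, -21.2). Tangency of A1 to both parallel lines with radius 23.9 puts D and W at J ± 23.9·n: D = (7.90, 22.6), W = (-7.90, -22.6). Equal radii place N and P the same way about Q: N = Q + 23.9·n = (68.4, 1.37), P = Q − 23.9·n = (52.6, -43.7). Then |JP| = |P − J| = 68.4.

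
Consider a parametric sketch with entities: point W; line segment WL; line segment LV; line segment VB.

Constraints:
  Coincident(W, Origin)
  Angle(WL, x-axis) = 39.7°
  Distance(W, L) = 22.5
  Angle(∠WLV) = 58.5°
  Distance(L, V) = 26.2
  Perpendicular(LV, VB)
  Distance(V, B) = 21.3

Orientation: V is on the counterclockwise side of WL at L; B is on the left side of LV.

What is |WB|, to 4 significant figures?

14.60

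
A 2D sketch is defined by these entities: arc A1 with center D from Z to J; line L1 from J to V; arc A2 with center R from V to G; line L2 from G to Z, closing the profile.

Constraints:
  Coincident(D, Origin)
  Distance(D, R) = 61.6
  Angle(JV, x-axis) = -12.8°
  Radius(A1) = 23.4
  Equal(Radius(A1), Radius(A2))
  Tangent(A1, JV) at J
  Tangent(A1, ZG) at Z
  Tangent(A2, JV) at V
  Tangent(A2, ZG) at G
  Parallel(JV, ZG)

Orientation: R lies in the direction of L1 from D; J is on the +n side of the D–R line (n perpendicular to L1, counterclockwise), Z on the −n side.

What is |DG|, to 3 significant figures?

65.9

The slot axis is L1's direction at -12.8°, so u = (cos -12.8°, sin -12.8°) = (0.975, -0.222) and n = (−sin -12.8°, cos -12.8°) = (0.222, 0.975). D is at the origin and R lies 61.6 along u from D, so R = 61.6·u = (60.1, -13.6). Tangency of A1 to both parallel lines with radius 23.4 puts J and Z at D ± 23.4·n: J = (5.18, 22.8), Z = (-5.18, -22.8). Equal radii place V and G the same way about R: V = R + 23.4·n = (65.3, 9.17), G = R − 23.4·n = (54.9, -36.5). Then |DG| = |G − D| = 65.9.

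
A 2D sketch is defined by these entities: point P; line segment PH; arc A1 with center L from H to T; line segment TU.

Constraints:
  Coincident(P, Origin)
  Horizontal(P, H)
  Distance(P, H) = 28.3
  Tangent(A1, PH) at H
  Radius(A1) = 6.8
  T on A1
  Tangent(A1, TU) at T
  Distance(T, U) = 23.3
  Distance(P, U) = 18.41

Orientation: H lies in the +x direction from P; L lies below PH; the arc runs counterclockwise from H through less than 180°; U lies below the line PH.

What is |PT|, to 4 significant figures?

23.83

Checks: ∠(LH, HP) = 90.00° ✓; |LT| = 6.800 ✓; ∠(LT, TU) = 90.00° ✓; |TU| = 23.30 ✓; |PU| = 18.41 ✓.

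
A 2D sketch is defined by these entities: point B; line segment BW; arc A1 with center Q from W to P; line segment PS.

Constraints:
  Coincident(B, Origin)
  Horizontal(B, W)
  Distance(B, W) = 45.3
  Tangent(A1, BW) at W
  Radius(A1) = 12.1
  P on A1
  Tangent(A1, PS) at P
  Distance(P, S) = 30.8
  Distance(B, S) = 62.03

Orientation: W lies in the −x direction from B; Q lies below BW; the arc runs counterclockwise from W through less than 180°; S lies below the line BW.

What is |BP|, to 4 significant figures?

58.81

Checks: |QP| = 12.10 ✓; ∠(QP, PS) = 90.00° ✓; |PS| = 30.80 ✓; |BS| = 62.03 ✓.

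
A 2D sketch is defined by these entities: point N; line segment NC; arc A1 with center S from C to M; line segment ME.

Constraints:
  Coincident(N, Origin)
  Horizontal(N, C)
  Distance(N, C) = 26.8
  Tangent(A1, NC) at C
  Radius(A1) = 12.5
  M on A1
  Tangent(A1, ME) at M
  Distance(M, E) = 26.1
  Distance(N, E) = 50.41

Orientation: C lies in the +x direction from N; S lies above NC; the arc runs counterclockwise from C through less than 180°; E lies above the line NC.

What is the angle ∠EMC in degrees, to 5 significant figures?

124.19°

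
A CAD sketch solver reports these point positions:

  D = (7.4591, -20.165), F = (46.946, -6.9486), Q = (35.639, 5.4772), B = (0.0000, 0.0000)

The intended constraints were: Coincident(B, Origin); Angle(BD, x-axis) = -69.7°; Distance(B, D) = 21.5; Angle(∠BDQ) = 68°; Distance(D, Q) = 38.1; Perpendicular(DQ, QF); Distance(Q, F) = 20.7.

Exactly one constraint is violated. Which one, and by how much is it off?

Distance(Q, F) = 20.7 — off by 3.90.

B = (0.00, 0.00) ✓; BD at -69.70° ✓; |BD| = 21.50 ✓; ∠BDQ = 68.00° ✓; |DQ| = 38.10 ✓; ∠(DQ, QF) = 90.00° ✓; |QF| = 16.80 ✗.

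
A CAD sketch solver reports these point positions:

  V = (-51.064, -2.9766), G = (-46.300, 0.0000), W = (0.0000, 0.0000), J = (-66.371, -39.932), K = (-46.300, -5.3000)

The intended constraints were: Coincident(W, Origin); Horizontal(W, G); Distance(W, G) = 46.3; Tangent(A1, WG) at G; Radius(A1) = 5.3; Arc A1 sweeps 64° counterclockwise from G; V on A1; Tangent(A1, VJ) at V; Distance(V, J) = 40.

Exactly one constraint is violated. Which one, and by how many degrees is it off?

Tangent(A1, VJ) at V — off by 3.50°.

W = (0.00, 0.00) ✓; W.y = 0.00, G.y = 0.00 ✓; |WG| = 46.30 ✓; ∠(KG, GW) = 90.00° ✓; |KG| = 5.300 ✓; bearing(K→V) − bearing(K→G) = 64.00° ✓; |KV| = 5.300 ✓; ∠(KV, VJ) = 86.50° ✗; |VJ| = 40.00 ✓.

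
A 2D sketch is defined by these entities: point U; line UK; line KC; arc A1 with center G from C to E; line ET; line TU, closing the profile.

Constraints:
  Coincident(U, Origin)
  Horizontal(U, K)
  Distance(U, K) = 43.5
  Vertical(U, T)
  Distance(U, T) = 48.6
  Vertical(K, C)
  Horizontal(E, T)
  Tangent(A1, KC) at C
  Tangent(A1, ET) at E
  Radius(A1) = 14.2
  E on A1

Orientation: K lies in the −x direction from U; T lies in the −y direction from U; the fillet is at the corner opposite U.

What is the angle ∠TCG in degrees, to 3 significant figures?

18.1°

U is at the origin; UK is horizontal with |UK| = 43.5 and K on the −x side, so K = (-43.5, 0.00). U and T share the same x with |UT| = 48.6 and T on the −y side, so T = (0.00, -48.6). The virtual corner opposite U is at (-43.5, -48.6). Tangency of A1 to KC means the radius GC is perpendicular to KC and the tangent condition forces GE to be normal to ET, with radius 14.2, so the center G sits 14.2 in from both sides at G = (-29.3, -34.4). That places the tangent points at C = (-43.5, -34.4) on KC and E = (-29.3, -48.6) on ET. Then cos ∠TCG = CT·CG / (|CT||CG|), giving 18.1°.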